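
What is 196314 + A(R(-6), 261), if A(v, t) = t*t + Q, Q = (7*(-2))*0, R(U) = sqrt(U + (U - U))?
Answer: 264435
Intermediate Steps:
R(U) = sqrt(U) (R(U) = sqrt(U + 0) = sqrt(U))
Q = 0 (Q = -14*0 = 0)
A(v, t) = t**2 (A(v, t) = t*t + 0 = t**2 + 0 = t**2)
196314 + A(R(-6), 261) = 196314 + 261**2 = 196314 + 68121 = 264435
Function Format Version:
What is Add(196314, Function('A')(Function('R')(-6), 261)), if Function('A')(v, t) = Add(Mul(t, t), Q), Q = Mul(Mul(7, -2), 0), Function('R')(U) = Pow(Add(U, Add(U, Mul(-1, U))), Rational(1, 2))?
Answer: 264435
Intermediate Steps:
Function('R')(U) = Pow(U, Rational(1, 2)) (Function('R')(U) = Pow(Add(U, 0), Rational(1, 2)) = Pow(U, Rational(1, 2)))
Q = 0 (Q = Mul(-14, 0) = 0)
Function('A')(v, t) = Pow(t, 2) (Function('A')(v, t) = Add(Mul(t, t), 0) = Add(Pow(t, 2), 0) = Pow(t, 2))
Add(196314, Function('A')(Function('R')(-6), 261)) = Add(196314, Pow(261, 2)) = Add(196314, 68121) = 264435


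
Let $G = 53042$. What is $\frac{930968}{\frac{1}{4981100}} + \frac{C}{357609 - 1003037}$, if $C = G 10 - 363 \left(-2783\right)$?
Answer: $\frac{2993007575328113751}{645428} \approx 4.6372 \cdot 10^{12}$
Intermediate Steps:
$C = 1540649$ ($C = 53042 \cdot 10 - 363 \left(-2783\right) = 530420 - -1010229 = 530420 + 1010229 = 1540649$)
$\frac{930968}{\frac{1}{4981100}} + \frac{C}{357609 - 1003037} = \frac{930968}{\frac{1}{4981100}} + \frac{1540649}{357609 - 1003037} = 930968 \frac{1}{\frac{1}{4981100}} + \frac{1540649}{357609 - 1003037} = 930968 \cdot 4981100 + \frac{1540649}{-645428} = 4637244704800 + 1540649 \left(- \frac{1}{645428}\right) = 4637244704800 - \frac{1540649}{645428} = \frac{2993007575328113751}{645428}$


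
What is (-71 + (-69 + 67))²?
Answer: 5329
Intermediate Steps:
(-71 + (-69 + 67))² = (-71 - 2)² = (-73)² = 5329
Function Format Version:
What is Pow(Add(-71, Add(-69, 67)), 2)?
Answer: 5329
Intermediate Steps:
Pow(Add(-71, Add(-69, 67)), 2) = Pow(Add(-71, -2), 2) = Pow(-73, 2) = 5329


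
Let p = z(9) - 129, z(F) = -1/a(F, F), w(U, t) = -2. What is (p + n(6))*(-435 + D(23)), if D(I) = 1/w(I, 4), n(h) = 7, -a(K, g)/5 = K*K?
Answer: 43035239/810 ≈ 53130.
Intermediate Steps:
a(K, g) = -5*K**2 (a(K, g) = -5*K*K = -5*K**2)
z(F) = 1/(5*F**2) (z(F) = -1/((-5*F**2)) = -(-1)/(5*F**2) = 1/(5*F**2))
p = -52244/405 (p = (1/5)/9**2 - 129 = (1/5)*(1/81) - 129 = 1/405 - 129 = -52244/405 ≈ -129.00)
D(I) = -1/2 (D(I) = 1/(-2) = -1/2)
(p + n(6))*(-435 + D(23)) = (-52244/405 + 7)*(-435 - 1/2) = -49409/405*(-871/2) = 43035239/810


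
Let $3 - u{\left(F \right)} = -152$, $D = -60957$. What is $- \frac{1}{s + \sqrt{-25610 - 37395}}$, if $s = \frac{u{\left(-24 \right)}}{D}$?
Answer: $\frac{1889667}{46822239458054} + \frac{3715755849 i \sqrt{63005}}{234111197290270} \approx 4.0358 \cdot 10^{-8} + 0.0039839 i$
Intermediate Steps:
$u{\left(F \right)} = 155$ ($u{\left(F \right)} = 3 - -152 = 3 + 152 = 155$)
$s = - \frac{155}{60957}$ ($s = \frac{155}{-60957} = 155 \left(- \frac{1}{60957}\right) = - \frac{155}{60957} \approx -0.0025428$)
$- \frac{1}{s + \sqrt{-25610 - 37395}} = - \frac{1}{- \frac{155}{60957} + \sqrt{-25610 - 37395}} = - \frac{1}{- \frac{155}{60957} + \sqrt{-63005}} = - \frac{1}{- \frac{155}{60957} + i \sqrt{63005}}$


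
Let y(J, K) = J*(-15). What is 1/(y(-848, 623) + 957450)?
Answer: 1/970170 ≈ 1.0307e-6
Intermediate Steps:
y(J, K) = -15*J
1/(y(-848, 623) + 957450) = 1/(-15*(-848) + 957450) = 1/(12720 + 957450) = 1/970170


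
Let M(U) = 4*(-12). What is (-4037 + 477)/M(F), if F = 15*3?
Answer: 445/6 ≈ 74.167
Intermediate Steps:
F = 45
M(U) = -48
(-4037 + 477)/M(F) = (-4037 + 477)/(-48) = -3560*(-1/48) = 445/6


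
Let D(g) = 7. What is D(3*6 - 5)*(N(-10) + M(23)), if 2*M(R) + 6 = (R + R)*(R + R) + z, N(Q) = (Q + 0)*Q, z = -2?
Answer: 8078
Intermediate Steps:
N(Q) = Q² (N(Q) = Q*Q = Q²)
M(R) = -4 + 2*R² (M(R) = -3 + ((R + R)*(R + R) - 2)/2 = -3 + ((2*R)*(2*R) - 2)/2 = -3 + (4*R² - 2)/2 = -3 + (-2 + 4*R²)/2 = -3 + (-1 + 2*R²) = -4 + 2*R²)
D(3*6 - 5)*(N(-10) + M(23)) = 7*((-10)² + (-4 + 2*23²)) = 7*(100 + (-4 + 2*529)) = 7*(100 + (-4 + 1058)) = 7*(100 + 1054) = 7*1154 = 8078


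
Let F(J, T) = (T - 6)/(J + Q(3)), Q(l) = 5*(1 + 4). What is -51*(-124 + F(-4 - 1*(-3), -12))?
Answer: 25449/4 ≈ 6362.3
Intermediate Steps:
Q(l) = 25 (Q(l) = 5*5 = 25)
F(J, T) = (-6 + T)/(25 + J) (F(J, T) = (T - 6)/(J + 25) = (-6 + T)/(25 + J))
-51*(-124 + F(-4 - 1*(-3), -12)) = -51*(-124 + (-6 - 12)/(25 + (-4 - 1*(-3)))) = -51*(-124 - 18/(25 + (-4 + 3))) = -51*(-124 - 18/(25 - 1)) = -51*(-124 - 18/24) = -51*(-124 + (1/24)*(-18)) = -51*(-124 - ¾) = -51*(-499/4) = 25449/4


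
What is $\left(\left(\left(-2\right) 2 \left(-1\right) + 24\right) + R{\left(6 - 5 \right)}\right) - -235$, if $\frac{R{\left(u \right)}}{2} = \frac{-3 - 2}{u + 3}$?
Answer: $\frac{521}{2} \approx 260.5$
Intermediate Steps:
$R{\left(u \right)} = - \frac{10}{3 + u}$ ($R{\left(u \right)} = 2 \frac{-3 - 2}{u + 3} = 2 \left(- \frac{5}{3 + u}\right) = - \frac{10}{3 + u}$)
$\left(\left(\left(-2\right) 2 \left(-1\right) + 24\right) + R{\left(6 - 5 \right)}\right) - -235 = \left(\left(\left(-2\right) 2 \left(-1\right) + 24\right) - \frac{10}{3 + \left(6 - 5\right)}\right) - -235 = \left(\left(\left(-4\right) \left(-1\right) + 24\right) - \frac{10}{3 + 1}\right) + 235 = \left(\left(4 + 24\right) - \frac{10}{4}\right) + 235 = \left(28 - \frac{5}{2}\right) + 235 = \frac{51}{2} + 235 = \frac{521}{2}$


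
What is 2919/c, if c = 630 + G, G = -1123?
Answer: -2919/493 ≈ -5.9209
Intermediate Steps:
c = -493 (c = 630 - 1123 = -493)
2919/c = 2919/(-493) = 2919*(-1/493) = -2919/493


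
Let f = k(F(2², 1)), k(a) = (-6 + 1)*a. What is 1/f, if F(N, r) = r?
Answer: -⅕ ≈ -0.20000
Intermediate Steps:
k(a) = -5*a
f = -5 (f = -5*1 = -5)
1/f = 1/(-5) = -⅕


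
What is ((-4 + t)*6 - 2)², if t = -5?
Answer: 3136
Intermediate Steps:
((-4 + t)*6 - 2)² = ((-4 - 5)*6 - 2)² = (-9*6 - 2)² = (-54 - 2)² = (-56)² = 3136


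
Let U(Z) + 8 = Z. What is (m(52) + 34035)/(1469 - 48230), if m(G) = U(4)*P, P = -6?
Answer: -11353/15587 ≈ -0.72836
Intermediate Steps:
U(Z) = -8 + Z
m(G) = 24 (m(G) = (-8 + 4)*(-6) = -4*(-6) = 24)
(m(52) + 34035)/(1469 - 48230) = (24 + 34035)/(1469 - 48230) = 34059/(-46761) = 34059*(-1/46761) = -11353/15587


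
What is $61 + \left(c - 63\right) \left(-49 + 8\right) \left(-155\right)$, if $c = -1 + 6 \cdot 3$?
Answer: $-292269$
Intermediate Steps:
$c = 17$ ($c = -1 + 18 = 17$)
$61 + \left(c - 63\right) \left(-49 + 8\right) \left(-155\right) = 61 + \left(17 - 63\right) \left(-49 + 8\right) \left(-155\right) = 61 + \left(-46\right) \left(-41\right) \left(-155\right) = 61 + 1886 \left(-155\right) = 61 - 292330 = -292269$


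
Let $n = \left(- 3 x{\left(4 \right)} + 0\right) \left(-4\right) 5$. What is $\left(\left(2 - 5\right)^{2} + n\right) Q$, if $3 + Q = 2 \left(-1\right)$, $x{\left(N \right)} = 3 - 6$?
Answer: $855$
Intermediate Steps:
$x{\left(N \right)} = -3$ ($x{\left(N \right)} = 3 - 6 = -3$)
$Q = -5$ ($Q = -3 + 2 \left(-1\right) = -3 - 2 = -5$)
$n = -180$ ($n = \left(\left(-3\right) \left(-3\right) + 0\right) \left(-4\right) 5 = \left(9 + 0\right) \left(-4\right) 5 = 9 \left(-4\right) 5 = \left(-36\right) 5 = -180$)
$\left(\left(2 - 5\right)^{2} + n\right) Q = \left(\left(2 - 5\right)^{2} - 180\right) \left(-5\right) = \left(\left(-3\right)^{2} - 180\right) \left(-5\right) = \left(9 - 180\right) \left(-5\right) = \left(-171\right) \left(-5\right) = 855$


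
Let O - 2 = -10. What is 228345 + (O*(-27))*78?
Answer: 245193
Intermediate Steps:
O = -8 (O = 2 - 10 = -8)
228345 + (O*(-27))*78 = 228345 - 8*(-27)*78 = 228345 + 216*78 = 228345 + 16848 = 245193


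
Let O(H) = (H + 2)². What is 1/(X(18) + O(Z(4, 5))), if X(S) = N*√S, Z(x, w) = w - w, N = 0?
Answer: ¼ ≈ 0.25000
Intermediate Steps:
Z(x, w) = 0
O(H) = (2 + H)²
X(S) = 0 (X(S) = 0*√S = 0)
1/(X(18) + O(Z(4, 5))) = 1/(0 + (2 + 0)²) = 1/(0 + 2²) = 1/(0 + 4) = 1/4 = ¼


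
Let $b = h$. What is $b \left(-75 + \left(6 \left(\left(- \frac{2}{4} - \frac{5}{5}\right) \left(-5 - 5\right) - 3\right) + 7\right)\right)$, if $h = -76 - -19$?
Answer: $-228$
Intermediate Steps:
$h = -57$ ($h = -76 + 19 = -57$)
$b = -57$
$b \left(-75 + \left(6 \left(\left(- \frac{2}{4} - \frac{5}{5}\right) \left(-5 - 5\right) - 3\right) + 7\right)\right) = - 57 \left(-75 + \left(6 \left(\left(- \frac{2}{4} - \frac{5}{5}\right) \left(-5 - 5\right) - 3\right) + 7\right)\right) = - 57 \left(-75 + \left(6 \left(\left(\left(-2\right) \frac{1}{4} - 1\right) \left(-5 - 5\right) - 3\right) + 7\right)\right) = - 57 \left(-75 + \left(6 \left(\left(- \frac{1}{2} - 1\right) \left(-10\right) - 3\right) + 7\right)\right) = - 57 \left(-75 + \left(6 \left(\left(- \frac{3}{2}\right) \left(-10\right) - 3\right) + 7\right)\right) = - 57 \left(-75 + \left(6 \left(15 - 3\right) + 7\right)\right) = - 57 \left(-75 + \left(6 \cdot 12 + 7\right)\right) = - 57 \left(-75 + \left(72 + 7\right)\right) = - 57 \left(-75 + 79\right) = \left(-57\right) 4 = -228$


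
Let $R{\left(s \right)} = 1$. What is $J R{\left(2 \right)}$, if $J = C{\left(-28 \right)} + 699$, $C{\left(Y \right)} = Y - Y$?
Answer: $699$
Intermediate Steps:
$C{\left(Y \right)} = 0$
$J = 699$ ($J = 0 + 699 = 699$)
$J R{\left(2 \right)} = 699 \cdot 1 = 699$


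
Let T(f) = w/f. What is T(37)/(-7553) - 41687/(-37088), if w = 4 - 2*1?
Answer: 11649816531/10364649568 ≈ 1.1240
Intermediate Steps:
w = 2 (w = 4 - 2 = 2)
T(f) = 2/f
T(37)/(-7553) - 41687/(-37088) = (2/37)/(-7553) - 41687/(-37088) = (2*(1/37))*(-1/7553) - 41687*(-1/37088) = (2/37)*(-1/7553) + 41687/37088 = -2/279461 + 41687/37088 = 11649816531/10364649568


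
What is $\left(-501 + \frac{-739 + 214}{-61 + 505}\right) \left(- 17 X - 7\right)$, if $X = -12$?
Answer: $- \frac{14641631}{148} \approx -98930.0$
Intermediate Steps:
$\left(-501 + \frac{-739 + 214}{-61 + 505}\right) \left(- 17 X - 7\right) = \left(-501 + \frac{-739 + 214}{-61 + 505}\right) \left(\left(-17\right) \left(-12\right) - 7\right) = \left(-501 - \frac{525}{444}\right) \left(204 - 7\right) = \left(-501 - \frac{175}{148}\right) 197 = \left(- \frac{74323}{148}\right) 197 = - \frac{14641631}{148}$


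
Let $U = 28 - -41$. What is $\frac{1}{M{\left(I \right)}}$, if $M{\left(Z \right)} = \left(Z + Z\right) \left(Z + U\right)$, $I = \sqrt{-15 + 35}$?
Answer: $- \frac{1}{9482} + \frac{69 \sqrt{5}}{94820} \approx 0.0015217$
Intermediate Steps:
$U = 69$ ($U = 28 + 41 = 69$)
$I = 2 \sqrt{5}$ ($I = \sqrt{20} = 2 \sqrt{5} \approx 4.4721$)
$M{\left(Z \right)} = 2 Z \left(69 + Z\right)$ ($M{\left(Z \right)} = \left(Z + Z\right) \left(Z + 69\right) = 2 Z \left(69 + Z\right)$)
$\frac{1}{M{\left(I \right)}} = \frac{1}{2 \cdot 2 \sqrt{5} \left(69 + 2 \sqrt{5}\right)} = \frac{1}{4 \sqrt{5} \left(69 + 2 \sqrt{5}\right)} = \frac{\sqrt{5}}{20 \left(69 + 2 \sqrt{5}\right)}$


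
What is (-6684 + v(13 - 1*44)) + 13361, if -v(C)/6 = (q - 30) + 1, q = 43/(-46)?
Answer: 157702/23 ≈ 6856.6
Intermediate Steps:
q = -43/46 (q = 43*(-1/46) = -43/46 ≈ -0.93478)
v(C) = 4131/23 (v(C) = -6*((-43/46 - 30) + 1) = -6*(-1423/46 + 1) = -6*(-1377/46) = 4131/23)
(-6684 + v(13 - 1*44)) + 13361 = (-6684 + 4131/23) + 13361 = -149601/23 + 13361 = 157702/23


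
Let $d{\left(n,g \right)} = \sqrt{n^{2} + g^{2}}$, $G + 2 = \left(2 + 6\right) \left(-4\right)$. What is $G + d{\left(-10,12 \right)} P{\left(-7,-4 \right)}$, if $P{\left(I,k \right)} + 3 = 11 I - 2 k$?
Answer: $-34 - 144 \sqrt{61} \approx -1158.7$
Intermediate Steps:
$P{\left(I,k \right)} = -3 - 2 k + 11 I$ ($P{\left(I,k \right)} = -3 + \left(11 I - 2 k\right) = -3 + \left(- 2 k + 11 I\right) = -3 - 2 k + 11 I$)
$G = -34$ ($G = -2 + \left(2 + 6\right) \left(-4\right) = -2 + 8 \left(-4\right) = -2 - 32 = -34$)
$d{\left(n,g \right)} = \sqrt{g^{2} + n^{2}}$
$G + d{\left(-10,12 \right)} P{\left(-7,-4 \right)} = -34 + \sqrt{12^{2} + \left(-10\right)^{2}} \left(-3 - -8 + 11 \left(-7\right)\right) = -34 + \sqrt{144 + 100} \left(-3 + 8 - 77\right) = -34 + \sqrt{244} \left(-72\right) = -34 + 2 \sqrt{61} \left(-72\right) = -34 - 144 \sqrt{61}$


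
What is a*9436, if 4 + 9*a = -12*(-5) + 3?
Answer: 556724/9 ≈ 61858.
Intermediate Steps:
a = 59/9 (a = -4/9 + (-12*(-5) + 3)/9 = -4/9 + (60 + 3)/9 = -4/9 + (1/9)*63 = -4/9 + 7 = 59/9 ≈ 6.5556)
a*9436 = (59/9)*9436 = 556724/9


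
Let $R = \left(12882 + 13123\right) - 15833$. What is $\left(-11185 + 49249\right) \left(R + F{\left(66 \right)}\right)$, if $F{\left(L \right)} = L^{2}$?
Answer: $552993792$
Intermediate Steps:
$R = 10172$ ($R = 26005 - 15833 = 10172$)
$\left(-11185 + 49249\right) \left(R + F{\left(66 \right)}\right) = \left(-11185 + 49249\right) \left(10172 + 66^{2}\right) = 38064 \left(10172 + 4356\right) = 38064 \cdot 14528 = 552993792$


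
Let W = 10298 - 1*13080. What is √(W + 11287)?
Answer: 9*√105 ≈ 92.223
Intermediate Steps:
W = -2782 (W = 10298 - 13080 = -2782)
√(W + 11287) = √(-2782 + 11287) = √8505 = 9*√105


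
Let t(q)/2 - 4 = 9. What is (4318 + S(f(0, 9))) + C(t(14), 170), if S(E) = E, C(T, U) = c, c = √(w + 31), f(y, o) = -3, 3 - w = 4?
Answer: 4315 + √30 ≈ 4320.5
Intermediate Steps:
w = -1 (w = 3 - 1*4 = 3 - 4 = -1)
t(q) = 26 (t(q) = 8 + 2*9 = 8 + 18 = 26)
c = √30 (c = √(-1 + 31) = √30 ≈ 5.4772)
C(T, U) = √30
(4318 + S(f(0, 9))) + C(t(14), 170) = (4318 - 3) + √30 = 4315 + √30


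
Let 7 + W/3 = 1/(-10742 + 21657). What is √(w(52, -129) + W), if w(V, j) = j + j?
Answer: I*√33239253030/10915 ≈ 16.703*I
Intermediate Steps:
w(V, j) = 2*j
W = -229212/10915 (W = -21 + 3/(-10742 + 21657) = -21 + 3/10915 = -229212/10915 ≈ -21.000)
√(w(52, -129) + W) = √(2*(-129) - 229212/10915) = √(-258 - 229212/10915) = √(-3045282/10915) = I*√33239253030/10915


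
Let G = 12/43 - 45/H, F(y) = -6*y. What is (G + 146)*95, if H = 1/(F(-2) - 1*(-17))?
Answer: -4733375/43 ≈ -1.1008e+5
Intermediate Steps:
H = 1/29 (H = 1/(-6*(-2) - 1*(-17)) = 1/(12 + 17) = 1/29 ≈ 0.034483)
G = -56103/43 (G = 12/43 - 45/1/29 = 12*(1/43) - 45*29 = 12/43 - 1305 = -56103/43 ≈ -1304.7)
(G + 146)*95 = (-56103/43 + 146)*95 = -49825/43*95 = -4733375/43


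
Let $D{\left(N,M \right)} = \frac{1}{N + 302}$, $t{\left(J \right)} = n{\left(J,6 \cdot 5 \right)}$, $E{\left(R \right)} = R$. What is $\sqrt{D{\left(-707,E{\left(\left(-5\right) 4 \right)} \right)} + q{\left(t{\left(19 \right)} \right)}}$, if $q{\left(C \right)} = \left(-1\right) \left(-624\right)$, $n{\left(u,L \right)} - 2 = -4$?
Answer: $\frac{\sqrt{1263595}}{45} \approx 24.98$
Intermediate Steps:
$n{\left(u,L \right)} = -2$ ($n{\left(u,L \right)} = 2 - 4 = -2$)
$t{\left(J \right)} = -2$
$q{\left(C \right)} = 624$
$D{\left(N,M \right)} = \frac{1}{302 + N}$
$\sqrt{D{\left(-707,E{\left(\left(-5\right) 4 \right)} \right)} + q{\left(t{\left(19 \right)} \right)}} = \sqrt{\frac{1}{302 - 707} + 624} = \sqrt{\frac{1}{-405} + 624} = \sqrt{- \frac{1}{405} + 624} = \sqrt{\frac{252719}{405}} = \frac{\sqrt{1263595}}{45}$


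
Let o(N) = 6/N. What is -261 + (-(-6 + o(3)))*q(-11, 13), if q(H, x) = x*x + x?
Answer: 467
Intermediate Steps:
q(H, x) = x + x² (q(H, x) = x² + x = x + x²)
-261 + (-(-6 + o(3)))*q(-11, 13) = -261 + (-(-6 + 6/3))*(13*(1 + 13)) = -261 + (-(-6 + 6*(⅓)))*(13*14) = -261 - (-6 + 2)*182 = -261 - 1*(-4)*182 = -261 + 4*182 = -261 + 728 = 467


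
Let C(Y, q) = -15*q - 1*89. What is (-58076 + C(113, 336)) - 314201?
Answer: -377406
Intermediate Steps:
C(Y, q) = -89 - 15*q (C(Y, q) = -15*q - 89 = -89 - 15*q)
(-58076 + C(113, 336)) - 314201 = (-58076 + (-89 - 15*336)) - 314201 = (-58076 + (-89 - 5040)) - 314201 = (-58076 - 5129) - 314201 = -63205 - 314201 = -377406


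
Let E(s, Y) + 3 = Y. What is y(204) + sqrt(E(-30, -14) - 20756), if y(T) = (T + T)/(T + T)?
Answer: 1 + I*sqrt(20773) ≈ 1.0 + 144.13*I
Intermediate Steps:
y(T) = 1 (y(T) = (2*T)/((2*T)) = (2*T)*(1/(2*T)) = 1)
E(s, Y) = -3 + Y
y(204) + sqrt(E(-30, -14) - 20756) = 1 + sqrt((-3 - 14) - 20756) = 1 + sqrt(-17 - 20756) = 1 + sqrt(-20773) = 1 + I*sqrt(20773)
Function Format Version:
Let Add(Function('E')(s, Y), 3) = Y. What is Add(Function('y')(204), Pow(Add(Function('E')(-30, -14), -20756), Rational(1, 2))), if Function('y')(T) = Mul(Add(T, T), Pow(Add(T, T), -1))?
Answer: Add(1, Mul(I, Pow(20773, Rational(1, 2)))) ≈ Add(1.0000, Mul(144.13, I))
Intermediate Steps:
Function('y')(T) = 1 (Function('y')(T) = Mul(Mul(2, T), Pow(Mul(2, T), -1)) = Mul(Mul(2, T), Mul(Rational(1, 2), Pow(T, -1))) = 1)
Function('E')(s, Y) = Add(-3, Y)
Add(Function('y')(204), Pow(Add(Function('E')(-30, -14), -20756), Rational(1, 2))) = Add(1, Pow(Add(Add(-3, -14), -20756), Rational(1, 2))) = Add(1, Pow(Add(-17, -20756), Rational(1, 2))) = Add(1, Pow(-20773, Rational(1, 2))) = Add(1, Mul(I, Pow(20773, Rational(1, 2))))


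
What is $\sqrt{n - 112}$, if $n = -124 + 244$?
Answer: $2 \sqrt{2} \approx 2.8284$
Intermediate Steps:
$n = 120$
$\sqrt{n - 112} = \sqrt{120 - 112} = \sqrt{8} = 2 \sqrt{2}$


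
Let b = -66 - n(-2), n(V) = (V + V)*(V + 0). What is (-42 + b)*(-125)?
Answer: 14500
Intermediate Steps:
n(V) = 2*V**2 (n(V) = (2*V)*V = 2*V**2)
b = -74 (b = -66 - 2*(-2)**2 = -66 - 2*4 = -66 - 1*8 = -66 - 8 = -74)
(-42 + b)*(-125) = (-42 - 74)*(-125) = -116*(-125) = 14500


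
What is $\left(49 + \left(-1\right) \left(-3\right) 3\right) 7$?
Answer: $406$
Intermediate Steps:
$\left(49 + \left(-1\right) \left(-3\right) 3\right) 7 = \left(49 + 3 \cdot 3\right) 7 = \left(49 + 9\right) 7 = 58 \cdot 7 = 406$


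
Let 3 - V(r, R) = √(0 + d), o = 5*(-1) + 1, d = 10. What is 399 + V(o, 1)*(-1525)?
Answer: -4176 + 1525*√10 ≈ 646.47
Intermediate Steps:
o = -4 (o = -5 + 1 = -4)
V(r, R) = 3 - √10 (V(r, R) = 3 - √(0 + 10) = 3 - √10)
399 + V(o, 1)*(-1525) = 399 + (3 - √10)*(-1525) = 399 + (-4575 + 1525*√10) = -4176 + 1525*√10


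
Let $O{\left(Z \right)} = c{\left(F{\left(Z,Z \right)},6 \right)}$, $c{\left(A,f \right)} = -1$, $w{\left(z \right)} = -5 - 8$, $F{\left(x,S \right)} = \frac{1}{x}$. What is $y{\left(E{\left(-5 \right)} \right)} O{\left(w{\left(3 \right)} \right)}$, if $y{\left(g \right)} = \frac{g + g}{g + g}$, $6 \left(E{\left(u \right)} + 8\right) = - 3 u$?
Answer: $-1$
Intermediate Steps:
$w{\left(z \right)} = -13$ ($w{\left(z \right)} = -5 - 8 = -13$)
$E{\left(u \right)} = -8 - \frac{u}{2}$ ($E{\left(u \right)} = -8 + \frac{\left(-3\right) u}{6} = -8 - \frac{u}{2}$)
$O{\left(Z \right)} = -1$
$y{\left(g \right)} = 1$ ($y{\left(g \right)} = \frac{2 g}{2 g} = 2 g \frac{1}{2 g} = 1$)
$y{\left(E{\left(-5 \right)} \right)} O{\left(w{\left(3 \right)} \right)} = 1 \left(-1\right) = -1$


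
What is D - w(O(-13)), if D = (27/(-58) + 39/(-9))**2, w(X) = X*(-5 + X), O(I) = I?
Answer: -6387359/30276 ≈ -210.97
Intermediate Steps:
D = 697225/30276 (D = (27*(-1/58) + 39*(-1/9))**2 = (-27/58 - 13/3)**2 = (-835/174)**2 = 697225/30276 ≈ 23.029)
D - w(O(-13)) = 697225/30276 - (-13)*(-5 - 13) = 697225/30276 - (-13)*(-18) = 697225/30276 - 1*234 = 697225/30276 - 234 = -6387359/30276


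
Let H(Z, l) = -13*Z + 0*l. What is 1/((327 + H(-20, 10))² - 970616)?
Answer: -1/626047 ≈ -1.5973e-6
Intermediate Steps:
H(Z, l) = -13*Z (H(Z, l) = -13*Z + 0 = -13*Z)
1/((327 + H(-20, 10))² - 970616) = 1/((327 - 13*(-20))² - 970616) = 1/((327 + 260)² - 970616) = 1/(587² - 970616) = 1/(344569 - 970616) = 1/(-626047) = -1/626047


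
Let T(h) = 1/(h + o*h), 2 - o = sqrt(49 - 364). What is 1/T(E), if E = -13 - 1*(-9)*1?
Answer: -12 + 12*I*sqrt(35) ≈ -12.0 + 70.993*I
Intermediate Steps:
o = 2 - 3*I*sqrt(35) (o = 2 - sqrt(49 - 364) = 2 - sqrt(-315) = 2 - 3*I*sqrt(35) ≈ 2.0 - 17.748*I)
E = -4 (E = -13 + 9*1 = -13 + 9 = -4)
T(h) = 1/(h + h*(2 - 3*I*sqrt(35))) (T(h) = 1/(h + (2 - 3*I*sqrt(35))*h) = 1/(h + h*(2 - 3*I*sqrt(35))))
1/T(E) = 1/((1/3)*I/(-4*(I + sqrt(35)))) = 1/((1/3)*I*(-1/4)/(I + sqrt(35))) = 1/(-I/(12*(I + sqrt(35)))) = 12*I*(I + sqrt(35))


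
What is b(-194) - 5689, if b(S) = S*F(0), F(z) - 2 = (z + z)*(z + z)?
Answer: -6077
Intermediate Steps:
F(z) = 2 + 4*z**2 (F(z) = 2 + (z + z)*(z + z) = 2 + (2*z)*(2*z) = 2 + 4*z**2)
b(S) = 2*S (b(S) = S*(2 + 4*0**2) = S*(2 + 4*0) = S*(2 + 0) = S*2 = 2*S)
b(-194) - 5689 = 2*(-194) - 5689 = -388 - 5689 = -6077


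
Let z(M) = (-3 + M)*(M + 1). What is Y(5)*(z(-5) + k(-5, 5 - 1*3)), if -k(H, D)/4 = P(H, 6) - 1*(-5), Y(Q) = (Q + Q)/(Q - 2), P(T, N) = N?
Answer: -40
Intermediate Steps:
Y(Q) = 2*Q/(-2 + Q) (Y(Q) = (2*Q)/(-2 + Q) = 2*Q/(-2 + Q))
z(M) = (1 + M)*(-3 + M) (z(M) = (-3 + M)*(1 + M) = (1 + M)*(-3 + M))
k(H, D) = -44 (k(H, D) = -4*(6 - 1*(-5)) = -4*(6 + 5) = -4*11 = -44)
Y(5)*(z(-5) + k(-5, 5 - 1*3)) = (2*5/(-2 + 5))*((-3 + (-5)² - 2*(-5)) - 44) = (2*5/3)*((-3 + 25 + 10) - 44) = (2*5*(⅓))*(32 - 44) = (10/3)*(-12) = -40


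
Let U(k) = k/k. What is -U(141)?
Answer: -1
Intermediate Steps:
U(k) = 1
-U(141) = -1*1 = -1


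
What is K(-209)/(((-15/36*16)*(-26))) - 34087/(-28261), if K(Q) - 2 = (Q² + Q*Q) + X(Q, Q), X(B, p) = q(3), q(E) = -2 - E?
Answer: 7424283337/14695720 ≈ 505.20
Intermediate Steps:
X(B, p) = -5 (X(B, p) = -2 - 1*3 = -2 - 3 = -5)
K(Q) = -3 + 2*Q² (K(Q) = 2 + ((Q² + Q*Q) - 5) = 2 + ((Q² + Q²) - 5) = 2 + (2*Q² - 5) = 2 + (-5 + 2*Q²) = -3 + 2*Q²)
K(-209)/(((-15/36*16)*(-26))) - 34087/(-28261) = (-3 + 2*(-209)²)/(((-15/36*16)*(-26))) - 34087/(-28261) = (-3 + 2*43681)/(((-15*1/36*16)*(-26))) - 34087*(-1/28261) = (-3 + 87362)/((-5/12*16*(-26))) + 34087/28261 = 87359/((-20/3*(-26))) + 34087/28261 = 87359/(520/3) + 34087/28261 = 87359*(3/520) + 34087/28261 = 262077/520 + 34087/28261 = 7424283337/14695720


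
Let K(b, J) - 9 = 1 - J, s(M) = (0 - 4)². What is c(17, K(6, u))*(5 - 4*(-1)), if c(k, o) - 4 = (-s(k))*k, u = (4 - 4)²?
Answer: -2412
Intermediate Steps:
s(M) = 16 (s(M) = (-4)² = 16)
u = 0 (u = 0² = 0)
K(b, J) = 10 - J (K(b, J) = 9 + (1 - J) = 10 - J)
c(k, o) = 4 - 16*k (c(k, o) = 4 + (-1*16)*k = 4 - 16*k)
c(17, K(6, u))*(5 - 4*(-1)) = (4 - 16*17)*(5 - 4*(-1)) = (4 - 272)*(5 + 4) = -268*9 = -2412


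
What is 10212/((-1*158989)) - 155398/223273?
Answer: -729368554/959404081 ≈ -0.76023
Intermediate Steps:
10212/((-1*158989)) - 155398/223273 = 10212/(-158989) - 155398*1/223273 = 10212*(-1/158989) - 155398/223273 = -276/4297 - 155398/223273 = -729368554/959404081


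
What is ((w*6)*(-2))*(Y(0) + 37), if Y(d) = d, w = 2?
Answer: -888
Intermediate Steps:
((w*6)*(-2))*(Y(0) + 37) = ((2*6)*(-2))*(0 + 37) = (12*(-2))*37 = -24*37 = -888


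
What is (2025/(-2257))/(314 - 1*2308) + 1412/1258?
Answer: 85908029/76507786 ≈ 1.1229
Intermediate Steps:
(2025/(-2257))/(314 - 1*2308) + 1412/1258 = (2025*(-1/2257))/(314 - 2308) + 1412*(1/1258) = -2025/2257/(-1994) + 706/629 = -2025/2257*(-1/1994) + 706/629 = 2025/4500458 + 706/629 = 85908029/76507786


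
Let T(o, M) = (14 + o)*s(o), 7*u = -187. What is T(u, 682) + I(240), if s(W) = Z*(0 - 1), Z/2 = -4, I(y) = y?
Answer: 968/7 ≈ 138.29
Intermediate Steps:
u = -187/7 (u = (1/7)*(-187) = -187/7 ≈ -26.714)
Z = -8 (Z = 2*(-4) = -8)
s(W) = 8 (s(W) = -8*(0 - 1) = -8*(-1) = 8)
T(o, M) = 112 + 8*o (T(o, M) = (14 + o)*8 = 112 + 8*o)
T(u, 682) + I(240) = (112 + 8*(-187/7)) + 240 = (112 - 1496/7) + 240 = -712/7 + 240 = 968/7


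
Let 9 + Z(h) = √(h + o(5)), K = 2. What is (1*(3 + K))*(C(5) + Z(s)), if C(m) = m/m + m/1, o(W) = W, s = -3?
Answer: -15 + 5*√2 ≈ -7.9289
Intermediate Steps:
Z(h) = -9 + √(5 + h) (Z(h) = -9 + √(h + 5) = -9 + √(5 + h))
C(m) = 1 + m (C(m) = 1 + m*1 = 1 + m)
(1*(3 + K))*(C(5) + Z(s)) = (1*(3 + 2))*((1 + 5) + (-9 + √(5 - 3))) = (1*5)*(6 + (-9 + √2)) = 5*(-3 + √2) = -15 + 5*√2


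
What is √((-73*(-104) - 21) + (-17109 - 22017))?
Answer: I*√31555 ≈ 177.64*I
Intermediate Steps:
√((-73*(-104) - 21) + (-17109 - 22017)) = √((7592 - 21) - 39126) = √(7571 - 39126) = √(-31555) = I*√31555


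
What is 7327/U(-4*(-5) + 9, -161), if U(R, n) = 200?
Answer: 7327/200 ≈ 36.635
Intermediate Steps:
7327/U(-4*(-5) + 9, -161) = 7327/200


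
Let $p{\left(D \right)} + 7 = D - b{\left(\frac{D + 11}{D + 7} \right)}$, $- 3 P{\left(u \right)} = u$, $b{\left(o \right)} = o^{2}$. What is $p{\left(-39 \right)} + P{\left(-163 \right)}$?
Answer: $\frac{1453}{192} \approx 7.5677$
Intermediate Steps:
$P{\left(u \right)} = - \frac{u}{3}$
$p{\left(D \right)} = -7 + D - \frac{\left(11 + D\right)^{2}}{\left(7 + D\right)^{2}}$ ($p{\left(D \right)} = -7 + \left(D - \left(\frac{D + 11}{D + 7}\right)^{2}\right) = -7 + \left(D - \left(\frac{11 + D}{7 + D}\right)^{2}\right) = -7 + \left(D - \frac{\left(11 + D\right)^{2}}{\left(7 + D\right)^{2}}\right) = -7 + D - \frac{\left(11 + D\right)^{2}}{\left(7 + D\right)^{2}}$)
$p{\left(-39 \right)} + P{\left(-163 \right)} = \left(-7 - 39 - \frac{\left(11 - 39\right)^{2}}{\left(7 - 39\right)^{2}}\right) - - \frac{163}{3} = \left(-7 - 39 - \frac{\left(-28\right)^{2}}{1024}\right) + \frac{163}{3} = \left(-7 - 39 - \frac{1}{1024} \cdot 784\right) + \frac{163}{3} = \left(-7 - 39 - \frac{49}{64}\right) + \frac{163}{3} = - \frac{2993}{64} + \frac{163}{3} = \frac{1453}{192}$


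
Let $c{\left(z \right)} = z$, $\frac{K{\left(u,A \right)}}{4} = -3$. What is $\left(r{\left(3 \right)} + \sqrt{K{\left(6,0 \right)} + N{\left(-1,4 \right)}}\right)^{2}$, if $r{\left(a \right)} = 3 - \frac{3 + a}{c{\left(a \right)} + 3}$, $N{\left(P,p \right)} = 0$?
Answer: $-8 + 8 i \sqrt{3} \approx -8.0 + 13.856 i$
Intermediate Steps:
$K{\left(u,A \right)} = -12$ ($K{\left(u,A \right)} = 4 \left(-3\right) = -12$)
$r{\left(a \right)} = 2$ ($r{\left(a \right)} = 3 - \frac{3 + a}{a + 3} = 3 - \frac{3 + a}{3 + a} = 3 - 1 = 2$)
$\left(r{\left(3 \right)} + \sqrt{K{\left(6,0 \right)} + N{\left(-1,4 \right)}}\right)^{2} = \left(2 + \sqrt{-12 + 0}\right)^{2} = \left(2 + \sqrt{-12}\right)^{2} = \left(2 + 2 i \sqrt{3}\right)^{2}$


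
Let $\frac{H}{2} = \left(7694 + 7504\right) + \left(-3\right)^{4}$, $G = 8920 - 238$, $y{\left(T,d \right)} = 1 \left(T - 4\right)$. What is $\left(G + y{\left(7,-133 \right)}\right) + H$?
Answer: $39243$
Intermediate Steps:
$y{\left(T,d \right)} = -4 + T$ ($y{\left(T,d \right)} = 1 \left(-4 + T\right) = -4 + T$)
$G = 8682$ ($G = 8920 - 238 = 8682$)
$H = 30558$ ($H = 2 \left(\left(7694 + 7504\right) + \left(-3\right)^{4}\right) = 2 \left(15198 + 81\right) = 2 \cdot 15279 = 30558$)
$\left(G + y{\left(7,-133 \right)}\right) + H = \left(8682 + \left(-4 + 7\right)\right) + 30558 = \left(8682 + 3\right) + 30558 = 8685 + 30558 = 39243$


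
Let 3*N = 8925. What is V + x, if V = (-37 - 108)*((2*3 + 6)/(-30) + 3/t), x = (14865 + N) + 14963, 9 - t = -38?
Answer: 1544032/47 ≈ 32852.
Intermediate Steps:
N = 2975 (N = (⅓)*8925 = 2975)
t = 47 (t = 9 - 1*(-38) = 9 + 38 = 47)
x = 32803 (x = (14865 + 2975) + 14963 = 17840 + 14963 = 32803)
V = 2291/47 (V = (-37 - 108)*((2*3 + 6)/(-30) + 3/47) = -145*((6 + 6)*(-1/30) + 3*(1/47)) = -145*(12*(-1/30) + 3/47) = -145*(-⅖ + 3/47) = -145*(-79/235) = 2291/47 ≈ 48.745)
V + x = 2291/47 + 32803 = 1544032/47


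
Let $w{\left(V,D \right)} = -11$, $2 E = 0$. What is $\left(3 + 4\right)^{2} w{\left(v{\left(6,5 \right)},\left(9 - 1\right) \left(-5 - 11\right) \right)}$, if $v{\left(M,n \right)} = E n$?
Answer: $-539$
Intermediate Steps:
$E = 0$ ($E = \frac{1}{2} \cdot 0 = 0$)
$v{\left(M,n \right)} = 0$ ($v{\left(M,n \right)} = 0 n = 0$)
$\left(3 + 4\right)^{2} w{\left(v{\left(6,5 \right)},\left(9 - 1\right) \left(-5 - 11\right) \right)} = \left(3 + 4\right)^{2} \left(-11\right) = 7^{2} \left(-11\right) = 49 \left(-11\right) = -539$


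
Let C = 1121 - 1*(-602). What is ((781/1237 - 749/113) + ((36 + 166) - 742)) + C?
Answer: 164522663/139781 ≈ 1177.0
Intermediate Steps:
C = 1723 (C = 1121 + 602 = 1723)
((781/1237 - 749/113) + ((36 + 166) - 742)) + C = ((781/1237 - 749/113) + ((36 + 166) - 742)) + 1723 = ((781*(1/1237) - 749*1/113) + (202 - 742)) + 1723 = ((781/1237 - 749/113) - 540) + 1723 = (-838260/139781 - 540) + 1723 = -76320000/139781 + 1723 = 164522663/139781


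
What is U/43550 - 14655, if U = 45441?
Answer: -638179809/43550 ≈ -14654.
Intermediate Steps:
U/43550 - 14655 = 45441/43550 - 14655 = -638179809/43550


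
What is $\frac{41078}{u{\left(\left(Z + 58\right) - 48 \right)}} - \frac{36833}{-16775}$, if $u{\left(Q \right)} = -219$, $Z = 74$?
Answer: $- \frac{681017023}{3673725} \approx -185.38$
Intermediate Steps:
$\frac{41078}{u{\left(\left(Z + 58\right) - 48 \right)}} - \frac{36833}{-16775} = \frac{41078}{-219} - \frac{36833}{-16775} = 41078 \left(- \frac{1}{219}\right) - - \frac{36833}{16775} = - \frac{41078}{219} + \frac{36833}{16775} = - \frac{681017023}{3673725}$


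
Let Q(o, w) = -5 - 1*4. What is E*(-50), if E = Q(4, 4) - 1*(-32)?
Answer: -1150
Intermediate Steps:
Q(o, w) = -9 (Q(o, w) = -5 - 4 = -9)
E = 23 (E = -9 - 1*(-32) = -9 + 32 = 23)
E*(-50) = 23*(-50) = -1150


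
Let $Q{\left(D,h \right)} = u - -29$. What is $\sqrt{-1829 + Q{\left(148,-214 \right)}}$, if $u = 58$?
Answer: $i \sqrt{1742} \approx 41.737 i$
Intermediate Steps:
$Q{\left(D,h \right)} = 87$ ($Q{\left(D,h \right)} = 58 - -29 = 58 + 29 = 87$)
$\sqrt{-1829 + Q{\left(148,-214 \right)}} = \sqrt{-1829 + 87} = \sqrt{-1742} = i \sqrt{1742}$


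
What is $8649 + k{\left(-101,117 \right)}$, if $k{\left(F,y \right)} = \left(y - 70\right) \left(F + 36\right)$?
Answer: $5594$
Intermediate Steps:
$k{\left(F,y \right)} = \left(-70 + y\right) \left(36 + F\right)$
$8649 + k{\left(-101,117 \right)} = 8649 - 3055 = 5594$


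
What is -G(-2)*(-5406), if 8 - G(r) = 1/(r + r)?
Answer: 89199/2 ≈ 44600.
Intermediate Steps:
G(r) = 8 - 1/(2*r) (G(r) = 8 - 1/(r + r) = 8 - 1/(2*r))
-G(-2)*(-5406) = -(8 - ½/(-2))*(-5406) = -(8 - ½*(-½))*(-5406) = -(8 + ¼)*(-5406) = -33*(-5406)/4 = -1*(-89199/2) = 89199/2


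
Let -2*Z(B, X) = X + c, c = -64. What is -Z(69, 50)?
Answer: -7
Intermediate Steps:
Z(B, X) = 32 - X/2 (Z(B, X) = -(X - 64)/2 = -(-64 + X)/2 = 32 - X/2)
-Z(69, 50) = -(32 - 1/2*50) = -(32 - 25) = -1*7 = -7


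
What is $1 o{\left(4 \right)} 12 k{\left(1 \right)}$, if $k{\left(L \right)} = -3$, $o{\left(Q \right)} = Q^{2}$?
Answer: $-576$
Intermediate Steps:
$1 o{\left(4 \right)} 12 k{\left(1 \right)} = 1 \cdot 4^{2} \cdot 12 \left(-3\right) = 1 \cdot 16 \cdot 12 \left(-3\right) = 16 \cdot 12 \left(-3\right) = 192 \left(-3\right) = -576$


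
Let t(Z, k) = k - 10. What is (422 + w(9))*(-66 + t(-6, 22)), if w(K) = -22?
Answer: -21600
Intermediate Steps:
t(Z, k) = -10 + k
(422 + w(9))*(-66 + t(-6, 22)) = (422 - 22)*(-66 + (-10 + 22)) = 400*(-66 + 12) = 400*(-54) = -21600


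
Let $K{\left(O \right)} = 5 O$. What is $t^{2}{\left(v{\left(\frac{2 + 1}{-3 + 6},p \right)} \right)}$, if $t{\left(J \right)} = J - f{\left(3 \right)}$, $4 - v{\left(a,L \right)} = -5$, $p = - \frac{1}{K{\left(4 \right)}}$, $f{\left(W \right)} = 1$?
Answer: $64$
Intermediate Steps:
$p = - \frac{1}{20}$ ($p = - \frac{1}{5 \cdot 4} = - \frac{1}{20} \approx -0.05$)
$v{\left(a,L \right)} = 9$ ($v{\left(a,L \right)} = 4 - -5 = 4 + 5 = 9$)
$t{\left(J \right)} = -1 + J$ ($t{\left(J \right)} = J - 1 = -1 + J$)
$t^{2}{\left(v{\left(\frac{2 + 1}{-3 + 6},p \right)} \right)} = \left(-1 + 9\right)^{2} = 8^{2} = 64$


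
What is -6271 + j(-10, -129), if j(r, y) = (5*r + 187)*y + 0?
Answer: -23944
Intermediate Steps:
j(r, y) = y*(187 + 5*r) (j(r, y) = (187 + 5*r)*y + 0 = y*(187 + 5*r) + 0 = y*(187 + 5*r))
-6271 + j(-10, -129) = -6271 - 129*(187 + 5*(-10)) = -6271 - 129*(187 - 50) = -6271 - 129*137 = -6271 - 17673 = -23944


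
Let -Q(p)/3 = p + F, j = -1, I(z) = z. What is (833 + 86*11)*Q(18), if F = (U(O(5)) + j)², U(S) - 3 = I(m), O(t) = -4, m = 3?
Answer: -229491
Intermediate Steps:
U(S) = 6 (U(S) = 3 + 3 = 6)
F = 25 (F = (6 - 1)² = 5² = 25)
Q(p) = -75 - 3*p (Q(p) = -3*(p + 25) = -3*(25 + p) = -75 - 3*p)
(833 + 86*11)*Q(18) = (833 + 86*11)*(-75 - 3*18) = (833 + 946)*(-75 - 54) = 1779*(-129) = -229491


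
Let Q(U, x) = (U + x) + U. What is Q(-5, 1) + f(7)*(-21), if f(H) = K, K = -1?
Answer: 12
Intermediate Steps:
f(H) = -1
Q(U, x) = x + 2*U
Q(-5, 1) + f(7)*(-21) = (1 + 2*(-5)) - 1*(-21) = (1 - 10) + 21 = -9 + 21 = 12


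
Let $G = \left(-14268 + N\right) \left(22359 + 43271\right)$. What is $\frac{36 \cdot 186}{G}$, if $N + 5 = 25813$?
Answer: $\frac{837}{94671275} \approx 8.8411 \cdot 10^{-6}$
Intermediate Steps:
$N = 25808$ ($N = -5 + 25813 = 25808$)
$G = 757370200$ ($G = \left(-14268 + 25808\right) \left(22359 + 43271\right) = 11540 \cdot 65630 = 757370200$)
$\frac{36 \cdot 186}{G} = \frac{36 \cdot 186}{757370200} = 6696 \cdot \frac{1}{757370200} = \frac{837}{94671275}$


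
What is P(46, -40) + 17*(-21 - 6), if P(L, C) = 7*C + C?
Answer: -779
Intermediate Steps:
P(L, C) = 8*C
P(46, -40) + 17*(-21 - 6) = 8*(-40) + 17*(-21 - 6) = -320 + 17*(-27) = -320 - 459 = -779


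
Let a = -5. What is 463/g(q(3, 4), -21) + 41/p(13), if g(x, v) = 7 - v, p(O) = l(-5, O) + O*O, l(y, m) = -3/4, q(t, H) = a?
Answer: 316191/18844 ≈ 16.779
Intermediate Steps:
q(t, H) = -5
l(y, m) = -¾ (l(y, m) = -3*¼ = -¾)
p(O) = -¾ + O² (p(O) = -¾ + O*O = -¾ + O²)
463/g(q(3, 4), -21) + 41/p(13) = 463/(7 - 1*(-21)) + 41/(-¾ + 13²) = 463/(7 + 21) + 41/(-¾ + 169) = 463/28 + 41/(673/4) = 463*(1/28) + 41*(4/673) = 463/28 + 164/673 = 316191/18844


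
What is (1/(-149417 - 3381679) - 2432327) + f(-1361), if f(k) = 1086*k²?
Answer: 7094636695223783/3531096 ≈ 2.0092e+9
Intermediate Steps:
(1/(-149417 - 3381679) - 2432327) + f(-1361) = (1/(-149417 - 3381679) - 2432327) + 1086*(-1361)² = (1/(-3531096) - 2432327) + 1086*1852321 = (-1/3531096 - 2432327) + 2011620606 = -8588780140393/3531096 + 2011620606 = 7094636695223783/3531096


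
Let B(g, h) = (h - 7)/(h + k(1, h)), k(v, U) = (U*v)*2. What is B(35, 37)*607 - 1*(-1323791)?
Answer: 48986337/37 ≈ 1.3240e+6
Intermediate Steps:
k(v, U) = 2*U*v
B(g, h) = (-7 + h)/(3*h) (B(g, h) = (h - 7)/(h + 2*h*1) = (-7 + h)/(h + 2*h) = (-7 + h)/((3*h)) = (-7 + h)*(1/(3*h)) = (-7 + h)/(3*h))
B(35, 37)*607 - 1*(-1323791) = ((1/3)*(-7 + 37)/37)*607 - 1*(-1323791) = ((1/3)*(1/37)*30)*607 + 1323791 = (10/37)*607 + 1323791 = 6070/37 + 1323791 = 48986337/37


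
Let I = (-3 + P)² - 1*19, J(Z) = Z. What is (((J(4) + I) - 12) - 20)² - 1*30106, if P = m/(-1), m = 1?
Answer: -29145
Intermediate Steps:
P = -1 (P = 1/(-1) = 1*(-1) = -1)
I = -3 (I = (-3 - 1)² - 1*19 = (-4)² - 19 = 16 - 19 = -3)
(((J(4) + I) - 12) - 20)² - 1*30106 = (((4 - 3) - 12) - 20)² - 1*30106 = ((1 - 12) - 20)² - 30106 = (-11 - 20)² - 30106 = (-31)² - 30106 = 961 - 30106 = -29145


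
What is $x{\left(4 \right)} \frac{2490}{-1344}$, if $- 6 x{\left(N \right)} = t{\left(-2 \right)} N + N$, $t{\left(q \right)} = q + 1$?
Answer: $0$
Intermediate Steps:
$t{\left(q \right)} = 1 + q$
$x{\left(N \right)} = 0$ ($x{\left(N \right)} = - \frac{\left(1 - 2\right) N + N}{6} = - \frac{- N + N}{6} = \left(- \frac{1}{6}\right) 0 = 0$)
$x{\left(4 \right)} \frac{2490}{-1344} = 0 \frac{2490}{-1344} = 0 \cdot 2490 \left(- \frac{1}{1344}\right) = 0 \left(- \frac{415}{224}\right) = 0$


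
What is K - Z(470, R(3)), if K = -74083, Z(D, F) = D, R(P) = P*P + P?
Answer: -74553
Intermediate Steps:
R(P) = P + P**2 (R(P) = P**2 + P = P + P**2)
K - Z(470, R(3)) = -74083 - 1*470 = -74083 - 470 = -74553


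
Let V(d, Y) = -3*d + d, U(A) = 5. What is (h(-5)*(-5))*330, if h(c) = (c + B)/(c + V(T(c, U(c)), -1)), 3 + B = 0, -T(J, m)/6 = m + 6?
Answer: 13200/127 ≈ 103.94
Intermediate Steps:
T(J, m) = -36 - 6*m (T(J, m) = -6*(m + 6) = -6*(6 + m) = -36 - 6*m)
V(d, Y) = -2*d
B = -3 (B = -3 + 0 = -3)
h(c) = (-3 + c)/(132 + c) (h(c) = (c - 3)/(c - 2*(-36 - 6*5)) = (-3 + c)/(c - 2*(-36 - 30)) = (-3 + c)/(c - 2*(-66)) = (-3 + c)/(c + 132) = (-3 + c)/(132 + c))
(h(-5)*(-5))*330 = (((-3 - 5)/(132 - 5))*(-5))*330 = ((-8/127)*(-5))*330 = (((1/127)*(-8))*(-5))*330 = -8/127*(-5)*330 = (40/127)*330 = 13200/127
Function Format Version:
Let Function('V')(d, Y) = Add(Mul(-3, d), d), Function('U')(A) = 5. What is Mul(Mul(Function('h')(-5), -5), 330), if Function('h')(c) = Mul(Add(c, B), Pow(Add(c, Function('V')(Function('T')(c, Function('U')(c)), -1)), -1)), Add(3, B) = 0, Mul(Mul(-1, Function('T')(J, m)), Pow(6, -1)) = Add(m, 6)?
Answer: Rational(13200, 127) ≈ 103.94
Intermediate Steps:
Function('T')(J, m) = Add(-36, Mul(-6, m)) (Function('T')(J, m) = Mul(-6, Add(m, 6)) = Mul(-6, Add(6, m)) = Add(-36, Mul(-6, m)))
Function('V')(d, Y) = Mul(-2, d)
B = -3 (B = Add(-3, 0) = -3)
Function('h')(c) = Mul(Pow(Add(132, c), -1), Add(-3, c)) (Function('h')(c) = Mul(Add(c, -3), Pow(Add(c, Mul(-2, Add(-36, Mul(-6, 5)))), -1)) = Mul(Add(-3, c), Pow(Add(c, Mul(-2, Add(-36, -30))), -1)) = Mul(Add(-3, c), Pow(Add(c, Mul(-2, -66)), -1)) = Mul(Add(-3, c), Pow(Add(c, 132), -1)) = Mul(Add(-3, c), Pow(Add(132, c), -1)) = Mul(Pow(Add(132, c), -1), Add(-3, c)))
Mul(Mul(Function('h')(-5), -5), 330) = Mul(Mul(Mul(Pow(Add(132, -5), -1), Add(-3, -5)), -5), 330) = Mul(Mul(Mul(Pow(127, -1), -8), -5), 330) = Mul(Mul(Mul(Rational(1, 127), -8), -5), 330) = Mul(Mul(Rational(-8, 127), -5), 330) = Mul(Rational(40, 127), 330) = Rational(13200, 127)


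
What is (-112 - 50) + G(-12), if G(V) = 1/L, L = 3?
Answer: -485/3 ≈ -161.67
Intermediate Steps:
G(V) = ⅓ (G(V) = 1/3 = ⅓)
(-112 - 50) + G(-12) = (-112 - 50) + ⅓ = -162 + ⅓ = -485/3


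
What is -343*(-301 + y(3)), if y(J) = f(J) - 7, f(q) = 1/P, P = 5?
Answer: 527877/5 ≈ 1.0558e+5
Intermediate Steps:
f(q) = 1/5
y(J) = -34/5 (y(J) = 1/5 - 7 = -34/5)
-343*(-301 + y(3)) = -343*(-301 - 34/5) = -343*(-1539/5) = 527877/5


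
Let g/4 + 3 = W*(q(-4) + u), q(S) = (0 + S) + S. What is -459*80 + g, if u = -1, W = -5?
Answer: -36552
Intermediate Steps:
q(S) = 2*S (q(S) = S + S = 2*S)
g = 168 (g = -12 + 4*(-5*(2*(-4) - 1)) = -12 + 4*(-5*(-8 - 1)) = -12 + 4*(-5*(-9)) = -12 + 4*45 = -12 + 180 = 168)
-459*80 + g = -459*80 + 168 = -36720 + 168 = -36552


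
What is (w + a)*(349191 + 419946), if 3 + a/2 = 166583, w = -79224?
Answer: 195311573232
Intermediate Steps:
a = 333160 (a = -6 + 2*166583 = -6 + 333166 = 333160)
(w + a)*(349191 + 419946) = (-79224 + 333160)*(349191 + 419946) = 253936*769137 = 195311573232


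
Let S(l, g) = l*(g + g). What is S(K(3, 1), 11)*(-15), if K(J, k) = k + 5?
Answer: -1980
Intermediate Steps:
K(J, k) = 5 + k
S(l, g) = 2*g*l (S(l, g) = l*(2*g) = 2*g*l)
S(K(3, 1), 11)*(-15) = (2*11*(5 + 1))*(-15) = (2*11*6)*(-15) = 132*(-15) = -1980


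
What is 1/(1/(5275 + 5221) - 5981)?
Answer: -10496/62776575 ≈ -0.00016720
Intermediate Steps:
1/(1/(5275 + 5221) - 5981) = 1/(1/10496 - 5981) = 1/(-62776575/10496) = -10496/62776575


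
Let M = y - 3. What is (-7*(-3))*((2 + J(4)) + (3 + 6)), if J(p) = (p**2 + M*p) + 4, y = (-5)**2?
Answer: 2499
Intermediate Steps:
y = 25
M = 22 (M = 25 - 3 = 22)
J(p) = 4 + p**2 + 22*p (J(p) = (p**2 + 22*p) + 4 = 4 + p**2 + 22*p)
(-7*(-3))*((2 + J(4)) + (3 + 6)) = (-7*(-3))*((2 + (4 + 4**2 + 22*4)) + (3 + 6)) = 21*((2 + (4 + 16 + 88)) + 9) = 21*((2 + 108) + 9) = 21*(110 + 9) = 21*119 = 2499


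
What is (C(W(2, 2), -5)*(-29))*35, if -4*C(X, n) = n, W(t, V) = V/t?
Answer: -5075/4 ≈ -1268.8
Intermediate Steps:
C(X, n) = -n/4
(C(W(2, 2), -5)*(-29))*35 = (-¼*(-5)*(-29))*35 = ((5/4)*(-29))*35 = -145/4*35 = -5075/4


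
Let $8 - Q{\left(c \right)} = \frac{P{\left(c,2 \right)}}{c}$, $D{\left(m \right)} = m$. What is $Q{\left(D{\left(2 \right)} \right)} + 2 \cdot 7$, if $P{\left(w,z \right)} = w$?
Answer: $21$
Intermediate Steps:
$Q{\left(c \right)} = 7$ ($Q{\left(c \right)} = 8 - \frac{c}{c} = 8 - 1 = 7$)
$Q{\left(D{\left(2 \right)} \right)} + 2 \cdot 7 = 7 + 2 \cdot 7 = 7 + 14 = 21$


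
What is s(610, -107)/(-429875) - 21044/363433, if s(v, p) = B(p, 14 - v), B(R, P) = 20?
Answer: -1810711632/31246152175 ≈ -0.057950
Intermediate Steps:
s(v, p) = 20
s(610, -107)/(-429875) - 21044/363433 = 20/(-429875) - 21044/363433 = 20*(-1/429875) - 21044*1/363433 = -4/85975 - 21044/363433 = -1810711632/31246152175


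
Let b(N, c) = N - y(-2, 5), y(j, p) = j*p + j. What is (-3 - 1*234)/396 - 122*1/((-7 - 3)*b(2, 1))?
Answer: 1261/4620 ≈ 0.27294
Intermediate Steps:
y(j, p) = j + j*p
b(N, c) = 12 + N (b(N, c) = N - (-2)*(1 + 5) = N - (-2)*6 = N - 1*(-12) = N + 12 = 12 + N)
(-3 - 1*234)/396 - 122*1/((-7 - 3)*b(2, 1)) = (-3 - 1*234)/396 - 122*1/((-7 - 3)*(12 + 2)) = (-3 - 234)*(1/396) - 122/(14*(-10)) = -237*1/396 - 122/(-140) = -79/132 - 122*(-1/140) = -79/132 + 61/70 = 1261/4620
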